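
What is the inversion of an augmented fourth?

The rule of nine gives the new number: 9 − 4 = 5, so a fourth becomes a fifth.
And augmented becomes diminished under inversion, so we get a diminished fifth.

diminished fifth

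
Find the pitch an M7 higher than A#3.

Seven letter names up from A: G.
A major seventh spans 11 semitones, so from A#3 the target pitch is G##4.

G##4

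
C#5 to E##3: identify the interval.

diminished thirteenth

Descending from C#5 to E##3 is the same interval as ascending E##3 to C#5.
E to C spans six letter names (E-F-G-A-B-C), plus an octave: a thirteenth.
E##3 to C#5 spans 19 semitones — two semitones narrower than the major thirteenth (21) — giving a diminished thirteenth.
(Equivalently, a compound diminished sixth: a diminished sixth plus an octave.)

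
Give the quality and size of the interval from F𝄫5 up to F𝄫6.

P8

F to F is the same letter name, plus an octave: an octave.
The perfect octave spans 12 semitones, and Fbb5 to Fbb6 is exactly 12 semitones — so this is a perfect octave.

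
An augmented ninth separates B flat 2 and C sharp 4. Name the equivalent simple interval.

A2

Subtracting seven from the interval number removes an octave: 9 − 7 = 2.
Quality carries through unchanged, so the simple form is an augmented second.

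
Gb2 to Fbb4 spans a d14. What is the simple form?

Subtracting seven from the interval number removes an octave: 14 − 7 = 7.
That makes a diminished fourteenth a compound diminished seventh — an octave plus a diminished seventh.

diminished 7th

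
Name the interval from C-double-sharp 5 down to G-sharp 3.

augmented eleventh

Descending from C##5 to G#3 is the same interval as ascending G#3 to C##5.
G to C spans four letter names (G-A-B-C), plus an octave: an eleventh.
A perfect eleventh would be 17 semitones; G#3 to C##5 is 18, one semitone wider, so the interval is augmented.
(Equivalently, a compound augmented fourth: an augmented fourth plus an octave.)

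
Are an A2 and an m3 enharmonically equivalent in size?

An augmented second = 3 semitones = a minor third; enharmonically equal.

Yes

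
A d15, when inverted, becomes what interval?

First reduce the compound diminished fifteenth to its simple form, a diminished octave.
The rule of nine gives the new number: 9 − 8 = 1, so an octave becomes a unison.
And diminished becomes augmented under inversion, so we get an augmented unison.

A1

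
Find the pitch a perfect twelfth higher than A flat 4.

Counting five letter names plus an octave up from A lands on E.
A perfect twelfth is 19 semitones; 19 semitones up from Ab4 gives Eb6.

E flat 6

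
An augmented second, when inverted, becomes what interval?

d7

Inverted interval numbers add to nine, so a second pairs with a seventh (2 + 7 = 9).
And augmented becomes diminished under inversion, so we get a diminished seventh.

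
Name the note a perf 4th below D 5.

A 4

Counting four letter names down from D lands on A.
A perfect fourth is 5 semitones; 5 semitones down from D5 gives A4.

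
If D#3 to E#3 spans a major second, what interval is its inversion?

Interval numbers invert to sum to nine: 2 + 7 = 9, so a second inverts to a seventh.
And major becomes minor under inversion, so we get a minor seventh.

m7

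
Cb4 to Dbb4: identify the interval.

minor second

C to D spans two letter names (C-D) — that makes it a second of some quality.
Cb4 to Dbb4 is 1 semitone, a half step short of the major second (2), so this is minor.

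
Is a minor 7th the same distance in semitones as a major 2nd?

No

A minor seventh spans 10 semitones; a major second spans 2 semitones. They differ by 8.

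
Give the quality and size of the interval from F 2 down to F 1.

perfect octave

Descending from F2 to F1 is the same interval as ascending F1 to F2.
F to F is the same letter name, plus an octave: an octave.
F1 to F2 is 12 semitones, matching the perfect octave exactly, so the quality is perfect.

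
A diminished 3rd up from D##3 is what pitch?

F#3

Counting three letter names up from D lands on F.
A diminished third is 2 semitones; 2 semitones up from D##3 gives F#3.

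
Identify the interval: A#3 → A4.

d8

A to A is the same letter name, plus an octave — that makes it an octave of some quality.
A#3 to A4 spans 11 semitones — one semitone narrower than the perfect octave (12) — giving a diminished octave.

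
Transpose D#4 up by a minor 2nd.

Counting two letter names up from D lands on E.
Moving 1 semitone up from D#4 (the size of a minor second) reaches E4.

E4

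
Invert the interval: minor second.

Inverted interval numbers add to nine, so a second pairs with a seventh (2 + 7 = 9).
And minor becomes major under inversion, so we get a major seventh.

M7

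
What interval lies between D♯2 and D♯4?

D to D is the same letter name, plus 2 octaves, so the interval is some kind of fifteenth.
Counting semitones, D#2→D#4 is 24, which is the perfect fifteenth.
(Equivalently, a compound perfect octave: a perfect octave plus an octave.)

perfect fifteenth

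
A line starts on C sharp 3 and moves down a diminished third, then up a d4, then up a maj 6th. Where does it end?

B sharp 3

Down a diminished third from C#3: A##2 (2 semitones down).
Up a diminished fourth from A##2: D#3 (4 semitones up).
A major sixth up from D#3 is B#3.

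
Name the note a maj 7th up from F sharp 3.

E sharp 4

The seventh takes the letter from F up to E.
A major seventh spans 11 semitones, so from F#3 the target pitch is E#4.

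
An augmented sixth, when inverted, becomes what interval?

The rule of nine gives the new number: 9 − 6 = 3, so a sixth becomes a third.
And augmented becomes diminished under inversion, so we get a diminished third.

diminished 3rd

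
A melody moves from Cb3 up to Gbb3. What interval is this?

C to G spans five letter names (C-D-E-F-G), so the interval is some kind of fifth.
A perfect fifth would be 7 semitones; Cb3 to Gbb3 is 6, one semitone narrower, so the interval is diminished.

diminished fifth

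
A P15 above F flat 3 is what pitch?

A fifteenth keeps the letter name F, two octaves up from F.
Moving 24 semitones up from Fb3 (the size of a perfect fifteenth) reaches Fb5.

F flat 5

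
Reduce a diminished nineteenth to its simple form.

diminished fifth

Subtracting seven from the interval number removes an octave: 19 − 14 = 5.
That makes a diminished nineteenth a compound diminished fifth — 2 octaves plus a diminished fifth.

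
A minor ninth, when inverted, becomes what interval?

major 7th

First reduce the compound minor ninth to its simple form, a minor second.
Interval numbers invert to sum to nine: 2 + 7 = 9, so a second inverts to a seventh.
Quality inverts too: minor becomes major. That makes the inversion a major seventh.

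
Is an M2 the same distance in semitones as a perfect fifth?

2 semitones (major second) vs 7 semitones (perfect fifth): not equal.

No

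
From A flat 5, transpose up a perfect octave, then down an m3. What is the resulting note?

F 6

A perfect octave up from Ab5 is Ab6.
Ab6 down a minor third → F6 (3 semitones).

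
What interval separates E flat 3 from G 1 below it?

m13

Descending from Eb3 to G1 is the same interval as ascending G1 to Eb3.
G to E spans six letter names (G-A-B-C-D-E), plus an octave: a thirteenth.
At 20 semitones, G1→Eb3 falls one short of a major thirteenth: minor.
(Equivalently, a compound minor sixth: a minor sixth plus an octave.)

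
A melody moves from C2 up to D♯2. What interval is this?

C to D spans two letter names (C-D), so the interval is some kind of second.
C2 to D#2 spans 3 semitones — one semitone wider than the major second (2) — giving an augmented second.

A2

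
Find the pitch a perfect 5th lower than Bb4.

Five letter names down from B: E.
A perfect fifth is 7 semitones; 7 semitones down from Bb4 gives Eb4.

Eb4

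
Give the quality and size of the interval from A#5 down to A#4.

perfect octave

Descending from A#5 to A#4 is the same interval as ascending A#4 to A#5.
A to A is the same letter name, plus an octave: an octave.
Counting semitones, A#4→A#5 is 12, which is the perfect octave.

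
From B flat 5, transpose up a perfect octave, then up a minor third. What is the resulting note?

A perfect octave up from Bb5 is Bb6.
Up a minor third from Bb6: Db7 (3 semitones up).

D flat 7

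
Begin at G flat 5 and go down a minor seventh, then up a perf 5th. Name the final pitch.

A minor seventh down from Gb5 is Ab4.
Up a perfect fifth from Ab4: Eb5 (7 semitones up).

E flat 5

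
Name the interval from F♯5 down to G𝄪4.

diminished seventh

Descending from F#5 to G##4 is the same interval as ascending G##4 to F#5.
G to F spans seven letter names (G-A-B-C-D-E-F): a seventh.
The major seventh is 11 semitones; here we have 9, two semitones narrower: diminished.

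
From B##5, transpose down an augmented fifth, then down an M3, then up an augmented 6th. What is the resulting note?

A##5

B##5 down an augmented fifth → E#5 (8 semitones).
A major third down from E#5 is C#5.
An augmented sixth up from C#5 is A##5.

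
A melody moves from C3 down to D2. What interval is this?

Descending from C3 to D2 is the same interval as ascending D2 to C3.
D to C spans seven letter names (D-E-F-G-A-B-C): a seventh.
A major seventh would be 11 semitones, but D2 to C3 is 10 — one semitone narrower, making it a minor seventh.

m7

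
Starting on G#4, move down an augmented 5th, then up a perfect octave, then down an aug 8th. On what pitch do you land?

Cb4

An augmented fifth down from G#4 is C4.
A perfect octave up from C4 is C5.
Down an augmented octave from C5: Cb4 (13 semitones down).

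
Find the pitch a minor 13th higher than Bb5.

Gb7

The thirteenth's letter: B up six letter names plus an octave → G.
A minor thirteenth is 20 semitones; 20 semitones up from Bb5 gives Gb7.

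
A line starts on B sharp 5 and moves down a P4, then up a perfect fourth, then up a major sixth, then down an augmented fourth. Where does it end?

D sharp 6

Down a perfect fourth from B#5: F##5 (5 semitones down).
Up a perfect fourth from F##5: B#5 (5 semitones up).
Up a major sixth from B#5: G##6 (9 semitones up).
An augmented fourth down from G##6 is D#6.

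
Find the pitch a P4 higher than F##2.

Counting four letter names up from F lands on B.
A perfect fourth spans 5 semitones, so from F##2 the target pitch is B#2.

B#2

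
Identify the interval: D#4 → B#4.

D to B spans six letter names (D-E-F-G-A-B) — that makes it a sixth of some quality.
The major sixth spans 9 semitones, and D#4 to B#4 is exactly 9 semitones — so this is a major sixth.

major sixth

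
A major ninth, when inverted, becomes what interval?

minor 7th

First reduce the compound major ninth to its simple form, a major second.
The rule of nine gives the new number: 9 − 2 = 7, so a second becomes a seventh.
And major becomes minor under inversion, so we get a minor seventh.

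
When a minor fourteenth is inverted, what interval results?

First reduce the compound minor fourteenth to its simple form, a minor seventh.
Interval numbers invert to sum to nine: 7 + 2 = 9, so a seventh inverts to a second.
And minor becomes major under inversion, so we get a major second.

major second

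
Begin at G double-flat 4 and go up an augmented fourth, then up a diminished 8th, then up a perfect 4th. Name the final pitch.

An augmented fourth up from Gbb4 is Cb5.
A diminished octave up from Cb5 is Cbb6.
A perfect fourth up from Cbb6 is Fbb6.

F double-flat 6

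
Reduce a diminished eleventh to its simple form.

diminished fourth

Take out an octave (7 from the number): 11 − 7 = 4.
That makes a diminished eleventh a compound diminished fourth — an octave plus a diminished fourth.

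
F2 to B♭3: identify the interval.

F to B spans four letter names (F-G-A-B), plus an octave: an eleventh.
F2 to Bb3 is 17 semitones, matching the perfect eleventh exactly, so the quality is perfect.
(Equivalently, a compound perfect fourth: a perfect fourth plus an octave.)

perfect 11th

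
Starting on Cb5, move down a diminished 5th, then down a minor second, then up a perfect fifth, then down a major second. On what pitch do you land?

A4

A diminished fifth down from Cb5 is F4.
Down a minor second from F4: E4 (1 semitone down).
Up a perfect fifth from E4: B4 (7 semitones up).
B4 down a major second → A4 (2 semitones).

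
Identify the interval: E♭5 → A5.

E to A spans four letter names (E-F-G-A): a fourth.
The perfect fourth is 5 semitones; here we have 6, one semitone wider: augmented.

augmented 4th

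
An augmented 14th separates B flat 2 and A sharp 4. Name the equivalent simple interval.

A7

Subtracting seven from the interval number removes an octave: 14 − 7 = 7.
So an augmented fourteenth is an octave plus an augmented seventh. The quality is unchanged.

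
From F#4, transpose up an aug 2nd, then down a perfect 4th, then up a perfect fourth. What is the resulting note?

An augmented second up from F#4 is G##4.
Down a perfect fourth from G##4: D##4 (5 semitones down).
D##4 up a perfect fourth → G##4 (5 semitones).

G##4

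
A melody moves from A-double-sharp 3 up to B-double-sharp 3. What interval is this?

M2

A to B spans two letter names (A-B): a second.
The major second spans 2 semitones, and A##3 to B##3 is exactly 2 semitones — so this is a major second.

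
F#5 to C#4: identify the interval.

Descending from F#5 to C#4 is the same interval as ascending C#4 to F#5.
C to F spans four letter names (C-D-E-F), plus an octave: an eleventh.
The perfect eleventh spans 17 semitones, and C#4 to F#5 is exactly 17 semitones — so this is a perfect eleventh.
(Equivalently, a compound perfect fourth: a perfect fourth plus an octave.)

perfect 11th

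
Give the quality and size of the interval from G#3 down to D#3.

Descending from G#3 to D#3 is the same interval as ascending D#3 to G#3.
D to G spans four letter names (D-E-F-G) — that makes it a fourth of some quality.
D#3 to G#3 is 5 semitones, matching the perfect fourth exactly, so the quality is perfect.

P4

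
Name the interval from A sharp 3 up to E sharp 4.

A to E spans five letter names (A-B-C-D-E): a fifth.
The perfect fifth spans 7 semitones, and A#3 to E#4 is exactly 7 semitones — so this is a perfect fifth.

perfect fifth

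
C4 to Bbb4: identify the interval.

C to B spans seven letter names (C-D-E-F-G-A-B), so the interval is some kind of seventh.
The major seventh is 11 semitones; here we have 9, two semitones narrower: diminished.

diminished seventh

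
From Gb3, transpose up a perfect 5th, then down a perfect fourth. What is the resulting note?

Up a perfect fifth from Gb3: Db4 (7 semitones up).
Db4 down a perfect fourth → Ab3 (5 semitones).

Ab3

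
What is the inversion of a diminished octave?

Interval numbers invert to sum to nine: 8 + 1 = 9, so an octave inverts to a unison.
The quality also flips — diminished becomes augmented — giving an augmented unison.

augmented unison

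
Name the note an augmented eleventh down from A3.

Four letters down from A (plus an octave) reaches E.
Moving 18 semitones down from A3 (the size of an augmented eleventh) reaches Eb2.

Eb2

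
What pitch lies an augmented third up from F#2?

A##2

Counting three letter names up from F lands on A.
Moving 5 semitones up from F#2 (the size of an augmented third) reaches A##2.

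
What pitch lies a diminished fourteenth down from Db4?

E2

Seven letters down from D (plus an octave) reaches E.
A diminished fourteenth is 21 semitones; 21 semitones down from Db4 gives E2.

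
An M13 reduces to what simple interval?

Take out an octave (7 from the number): 13 − 7 = 6.
That makes a major thirteenth a compound major sixth — an octave plus a major sixth.

major sixth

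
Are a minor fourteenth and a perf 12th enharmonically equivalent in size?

No

22 semitones (minor fourteenth) vs 19 semitones (perfect twelfth): not equal.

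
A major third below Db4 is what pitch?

Three letter names down from D: B.
Moving 4 semitones down from Db4 (the size of a major third) reaches Bbb3.

Bbb3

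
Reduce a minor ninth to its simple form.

m2

Each octave removed subtracts seven from the number: 9 − 7 = 2.
So a minor ninth is an octave plus a minor second. The quality is unchanged.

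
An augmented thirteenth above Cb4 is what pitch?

The thirteenth's letter: C up six letter names plus an octave → A.
An augmented thirteenth is 22 semitones; 22 semitones up from Cb4 gives A5.

A5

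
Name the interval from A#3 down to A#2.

Descending from A#3 to A#2 is the same interval as ascending A#2 to A#3.
A to A is the same letter name, plus an octave: an octave.
The perfect octave spans 12 semitones, and A#2 to A#3 is exactly 12 semitones — so this is a perfect octave.

P8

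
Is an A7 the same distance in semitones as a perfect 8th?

An augmented seventh = 12 semitones = a perfect octave; enharmonically equal.

Yes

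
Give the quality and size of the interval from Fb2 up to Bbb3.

perfect eleventh

F to B spans four letter names (F-G-A-B), plus an octave — that makes it an eleventh of some quality.
The perfect eleventh spans 17 semitones, and Fb2 to Bbb3 is exactly 17 semitones — so this is a perfect eleventh.
(Equivalently, a compound perfect fourth: a perfect fourth plus an octave.)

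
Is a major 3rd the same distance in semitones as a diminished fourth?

Yes

A major third spans 4 semitones, and a diminished fourth also spans 4 semitones — they're enharmonic.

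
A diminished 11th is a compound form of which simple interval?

Each octave removed subtracts seven from the number: 11 − 7 = 4.
That makes a diminished eleventh a compound diminished fourth — an octave plus a diminished fourth.

diminished fourth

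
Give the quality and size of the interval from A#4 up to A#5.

perfect octave

A to A is the same letter name, plus an octave, so the interval is some kind of octave.
A#4 to A#5 is 12 semitones, matching the perfect octave exactly, so the quality is perfect.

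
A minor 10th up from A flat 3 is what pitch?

C flat 5

The tenth's letter: A up three letter names plus an octave → C.
A minor tenth spans 15 semitones, so from Ab3 the target pitch is Cb5.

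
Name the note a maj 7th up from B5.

A#6

Seven letter names up from B: A.
A major seventh is 11 semitones; 11 semitones up from B5 gives A#6.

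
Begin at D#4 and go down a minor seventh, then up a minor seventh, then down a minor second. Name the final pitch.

D#4 down a minor seventh → E#3 (10 semitones).
E#3 up a minor seventh → D#4 (10 semitones).
D#4 down a minor second → C##4 (1 semitone).

C##4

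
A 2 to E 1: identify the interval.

Descending from A2 to E1 is the same interval as ascending E1 to A2.
E to A spans four letter names (E-F-G-A), plus an octave: an eleventh.
Counting semitones, E1→A2 is 17, which is the perfect eleventh.
(Equivalently, a compound perfect fourth: a perfect fourth plus an octave.)

perfect eleventh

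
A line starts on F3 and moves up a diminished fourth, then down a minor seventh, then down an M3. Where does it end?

Abb2

Up a diminished fourth from F3: Bbb3 (4 semitones up).
A minor seventh down from Bbb3 is Cb3.
A major third down from Cb3 is Abb2.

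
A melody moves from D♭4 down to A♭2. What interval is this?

perfect 11th

Descending from Db4 to Ab2 is the same interval as ascending Ab2 to Db4.
A to D spans four letter names (A-B-C-D), plus an octave, so the interval is some kind of eleventh.
The perfect eleventh spans 17 semitones, and Ab2 to Db4 is exactly 17 semitones — so this is a perfect eleventh.
(Equivalently, a compound perfect fourth: a perfect fourth plus an octave.)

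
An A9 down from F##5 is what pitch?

The ninth's letter: F down two letter names plus an octave → E.
An augmented ninth spans 15 semitones, so from F##5 the target pitch is E4.

E4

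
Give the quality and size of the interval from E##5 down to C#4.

A10

Descending from E##5 to C#4 is the same interval as ascending C#4 to E##5.
C to E spans three letter names (C-D-E), plus an octave: a tenth.
The major tenth is 16 semitones; here we have 17, one semitone wider: augmented.
(Equivalently, a compound augmented third: an augmented third plus an octave.)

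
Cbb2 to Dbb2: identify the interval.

major second

C to D spans two letter names (C-D) — that makes it a second of some quality.
The major second spans 2 semitones, and Cbb2 to Dbb2 is exactly 2 semitones — so this is a major second.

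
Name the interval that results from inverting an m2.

Interval numbers invert to sum to nine: 2 + 7 = 9, so a second inverts to a seventh.
Quality inverts too: minor becomes major. That makes the inversion a major seventh.

major 7th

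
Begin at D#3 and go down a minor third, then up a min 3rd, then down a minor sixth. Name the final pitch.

A minor third down from D#3 is B#2.
B#2 up a minor third → D#3 (3 semitones).
Down a minor sixth from D#3: F##2 (8 semitones down).

F##2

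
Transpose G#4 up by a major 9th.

A#5

Two letters up from G (plus an octave) reaches A.
A major ninth spans 14 semitones, so from G#4 the target pitch is A#5.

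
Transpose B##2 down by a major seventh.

Counting seven letter names down from B lands on C.
A major seventh spans 11 semitones, so from B##2 the target pitch is C##2.

C##2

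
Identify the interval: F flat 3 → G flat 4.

major 9th

F to G spans two letter names (F-G), plus an octave, so the interval is some kind of ninth.
Counting semitones, Fb3→Gb4 is 14, which is the major ninth.
(Equivalently, a compound major second: a major second plus an octave.)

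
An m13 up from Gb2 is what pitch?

Ebb4

Six letters up from G (plus an octave) reaches E.
A minor thirteenth is 20 semitones; 20 semitones up from Gb2 gives Ebb4.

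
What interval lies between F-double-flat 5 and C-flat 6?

augmented 5th

F to C spans five letter names (F-G-A-B-C): a fifth.
The perfect fifth is 7 semitones; here we have 8, one semitone wider: augmented.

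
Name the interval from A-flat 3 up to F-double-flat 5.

A to F spans six letter names (A-B-C-D-E-F), plus an octave — that makes it a thirteenth of some quality.
Ab3 to Fbb5 spans 19 semitones — two semitones narrower than the major thirteenth (21) — giving a diminished thirteenth.
(Equivalently, a compound diminished sixth: a diminished sixth plus an octave.)

diminished 13th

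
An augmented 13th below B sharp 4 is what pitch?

D 3

Counting six letter names plus an octave down from B lands on D.
An augmented thirteenth is 22 semitones; 22 semitones down from B#4 gives D3.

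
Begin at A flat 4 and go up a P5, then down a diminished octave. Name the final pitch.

E 4

Up a perfect fifth from Ab4: Eb5 (7 semitones up).
Down a diminished octave from Eb5: E4 (11 semitones down).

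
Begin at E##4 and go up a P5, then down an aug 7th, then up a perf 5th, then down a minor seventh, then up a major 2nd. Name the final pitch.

Up a perfect fifth from E##4: B##4 (7 semitones up).
B##4 down an augmented seventh → C#4 (12 semitones).
Up a perfect fifth from C#4: G#4 (7 semitones up).
G#4 down a minor seventh → A#3 (10 semitones).
Up a major second from A#3: B#3 (2 semitones up).

B#3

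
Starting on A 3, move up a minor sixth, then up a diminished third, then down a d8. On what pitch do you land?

Up a minor sixth from A3: F4 (8 semitones up).
Up a diminished third from F4: Abb4 (2 semitones up).
Down a diminished octave from Abb4: Ab3 (11 semitones down).

A flat 3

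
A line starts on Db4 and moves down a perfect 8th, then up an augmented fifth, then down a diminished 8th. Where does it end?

Down a perfect octave from Db4: Db3 (12 semitones down).
Up an augmented fifth from Db3: A3 (8 semitones up).
A3 down a diminished octave → A#2 (11 semitones).

A#2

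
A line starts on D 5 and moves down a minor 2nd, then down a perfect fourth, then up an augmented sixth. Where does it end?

A minor second down from D5 is C#5.
C#5 down a perfect fourth → G#4 (5 semitones).
An augmented sixth up from G#4 is E##5.

E double-sharp 5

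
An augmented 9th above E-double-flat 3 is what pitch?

Two letters up from E (plus an octave) reaches F.
An augmented ninth is 15 semitones; 15 semitones up from Ebb3 gives F4.

F 4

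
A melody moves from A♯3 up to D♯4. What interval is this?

A to D spans four letter names (A-B-C-D): a fourth.
Counting semitones, A#3→D#4 is 5, which is the perfect fourth.

perfect fourth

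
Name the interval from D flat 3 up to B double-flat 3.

D to B spans six letter names (D-E-F-G-A-B): a sixth.
Db3 to Bbb3 is 8 semitones, a half step short of the major sixth (9), so this is minor.

minor sixth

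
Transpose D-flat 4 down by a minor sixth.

F 3

Counting six letter names down from D lands on F.
Moving 8 semitones down from Db4 (the size of a minor sixth) reaches F3.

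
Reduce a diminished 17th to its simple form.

Take out 2 octaves (14 from the number): 17 − 14 = 3.
Quality carries through unchanged, so the simple form is a diminished third.

diminished 3rd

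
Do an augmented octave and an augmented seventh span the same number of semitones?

An augmented octave spans 13 semitones; an augmented seventh spans 12 semitones. They differ by 1.

No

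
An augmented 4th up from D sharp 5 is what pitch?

The fourth takes the letter from D up to G.
Moving 6 semitones up from D#5 (the size of an augmented fourth) reaches G##5.

G double-sharp 5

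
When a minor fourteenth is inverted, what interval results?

M2

First reduce the compound minor fourteenth to its simple form, a minor seventh.
Inverted interval numbers add to nine, so a seventh pairs with a second (7 + 2 = 9).
The quality also flips — minor becomes major — giving a major second.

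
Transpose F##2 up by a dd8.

F3

The letter stays F (same as the start), shifted an octave up.
A doubly diminished octave spans 10 semitones, so from F##2 the target pitch is F3.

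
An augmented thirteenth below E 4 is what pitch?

The thirteenth's letter: E down six letter names plus an octave → G.
An augmented thirteenth is 22 semitones; 22 semitones down from E4 gives Gb2.

G-flat 2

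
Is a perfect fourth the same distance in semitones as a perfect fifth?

A perfect fourth is 5 semitones but a perfect fifth is 7 semitones — different sizes.

No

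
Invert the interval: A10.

diminished sixth

First reduce the compound augmented tenth to its simple form, an augmented third.
The rule of nine gives the new number: 9 − 3 = 6, so a third becomes a sixth.
And augmented becomes diminished under inversion, so we get a diminished sixth.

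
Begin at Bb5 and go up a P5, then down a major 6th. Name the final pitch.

Ab5

Up a perfect fifth from Bb5: F6 (7 semitones up).
A major sixth down from F6 is Ab5.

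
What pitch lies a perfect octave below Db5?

For an octave the letter name doesn't change: still D, an octave down.
A perfect octave spans 12 semitones, so from Db5 the target pitch is Db4.

Db4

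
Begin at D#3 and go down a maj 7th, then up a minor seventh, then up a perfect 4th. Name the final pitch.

Down a major seventh from D#3: E2 (11 semitones down).
Up a minor seventh from E2: D3 (10 semitones up).
D3 up a perfect fourth → G3 (5 semitones).

G3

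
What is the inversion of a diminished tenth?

First reduce the compound diminished tenth to its simple form, a diminished third.
Interval numbers invert to sum to nine: 3 + 6 = 9, so a third inverts to a sixth.
Quality inverts too: diminished becomes augmented. That makes the inversion an augmented sixth.

augmented sixth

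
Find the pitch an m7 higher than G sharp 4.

F sharp 5

Seven letter names up from G: F.
A minor seventh spans 10 semitones, so from G#4 the target pitch is F#5.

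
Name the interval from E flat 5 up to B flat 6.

E to B spans five letter names (E-F-G-A-B), plus an octave — that makes it a twelfth of some quality.
The perfect twelfth spans 19 semitones, and Eb5 to Bb6 is exactly 19 semitones — so this is a perfect twelfth.
(Equivalently, a compound perfect fifth: a perfect fifth plus an octave.)

perfect 12th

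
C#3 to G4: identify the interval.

d12

C to G spans five letter names (C-D-E-F-G), plus an octave: a twelfth.
The perfect twelfth is 19 semitones; here we have 18, one semitone narrower: diminished.
(Equivalently, a compound diminished fifth: a diminished fifth plus an octave.)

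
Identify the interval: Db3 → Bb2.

minor third

Descending from Db3 to Bb2 is the same interval as ascending Bb2 to Db3.
B to D spans three letter names (B-C-D), so the interval is some kind of third.
A major third would be 4 semitones, but Bb2 to Db3 is 3 — one semitone narrower, making it a minor third.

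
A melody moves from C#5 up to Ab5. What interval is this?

d6

C to A spans six letter names (C-D-E-F-G-A): a sixth.
C#5 to Ab5 spans 7 semitones — two semitones narrower than the major sixth (9) — giving a diminished sixth.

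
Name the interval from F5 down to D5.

minor third

Descending from F5 to D5 is the same interval as ascending D5 to F5.
D to F spans three letter names (D-E-F): a third.
At 3 semitones, D5→F5 falls one short of a major third: minor.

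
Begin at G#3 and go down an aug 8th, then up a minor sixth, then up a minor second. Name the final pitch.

Down an augmented octave from G#3: G2 (13 semitones down).
A minor sixth up from G2 is Eb3.
A minor second up from Eb3 is Fb3.

Fb3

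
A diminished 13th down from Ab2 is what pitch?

C#1

The thirteenth's letter: A down six letter names plus an octave → C.
Moving 19 semitones down from Ab2 (the size of a diminished thirteenth) reaches C#1.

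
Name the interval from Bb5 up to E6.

augmented fourth

B to E spans four letter names (B-C-D-E), so the interval is some kind of fourth.
The perfect fourth is 5 semitones; here we have 6, one semitone wider: augmented.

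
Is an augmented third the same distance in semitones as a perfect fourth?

Both span 5 semitones: an augmented third and a perfect fourth are the same chromatic distance.

Yes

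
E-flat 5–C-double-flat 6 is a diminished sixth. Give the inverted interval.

Inverted interval numbers add to nine, so a sixth pairs with a third (6 + 3 = 9).
The quality also flips — diminished becomes augmented — giving an augmented third.

augmented 3rd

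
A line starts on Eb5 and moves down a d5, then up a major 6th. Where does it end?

F#5

Eb5 down a diminished fifth → A4 (6 semitones).
A4 up a major sixth → F#5 (9 semitones).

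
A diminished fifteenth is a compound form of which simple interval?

Take out an octave (7 from the number): 15 − 7 = 8.
So a diminished fifteenth is an octave plus a diminished octave. The quality is unchanged.

diminished 8th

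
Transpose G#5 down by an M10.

Three letters down from G (plus an octave) reaches E.
Moving 16 semitones down from G#5 (the size of a major tenth) reaches E4.

E4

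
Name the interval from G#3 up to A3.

minor second

G to A spans two letter names (G-A): a second.
G#3 to A3 is 1 semitone, a half step short of the major second (2), so this is minor.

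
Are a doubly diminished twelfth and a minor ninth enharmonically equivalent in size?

No

17 semitones (doubly diminished twelfth) vs 13 semitones (minor ninth): not equal.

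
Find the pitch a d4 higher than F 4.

B-double-flat 4

Counting four letter names up from F lands on B.
A diminished fourth is 4 semitones; 4 semitones up from F4 gives Bbb4.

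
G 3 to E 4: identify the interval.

G to E spans six letter names (G-A-B-C-D-E) — that makes it a sixth of some quality.
The major sixth spans 9 semitones, and G3 to E4 is exactly 9 semitones — so this is a major sixth.

major sixth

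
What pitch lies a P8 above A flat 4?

A flat 5

The letter stays A (same as the start), shifted an octave up.
Moving 12 semitones up from Ab4 (the size of a perfect octave) reaches Ab5.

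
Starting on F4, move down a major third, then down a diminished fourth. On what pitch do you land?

Down a major third from F4: Db4 (4 semitones down).
A diminished fourth down from Db4 is A3.

A3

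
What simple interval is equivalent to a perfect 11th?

Take out an octave (7 from the number): 11 − 7 = 4.
Quality carries through unchanged, so the simple form is a perfect fourth.

perfect 4th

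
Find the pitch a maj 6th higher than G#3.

The sixth takes the letter from G up to E.
A major sixth spans 9 semitones, so from G#3 the target pitch is E#4.

E#4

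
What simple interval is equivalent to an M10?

major 3rd

Take out an octave (7 from the number): 10 − 7 = 3.
That makes a major tenth a compound major third — an octave plus a major third.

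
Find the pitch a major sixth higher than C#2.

Six letter names up from C: A.
A major sixth spans 9 semitones, so from C#2 the target pitch is A#2.

A#2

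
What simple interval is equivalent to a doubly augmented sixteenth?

Take out 2 octaves (14 from the number): 16 − 14 = 2.
That makes a doubly augmented sixteenth a compound doubly augmented second — 2 octaves plus a doubly augmented second.

doubly augmented 2nd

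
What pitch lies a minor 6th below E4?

Six letter names down from E: G.
A minor sixth is 8 semitones; 8 semitones down from E4 gives G#3.

G#3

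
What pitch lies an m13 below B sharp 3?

D double-sharp 2

Counting six letter names plus an octave down from B lands on D.
Moving 20 semitones down from B#3 (the size of a minor thirteenth) reaches D##2.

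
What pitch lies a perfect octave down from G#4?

G#3

The letter stays G (same as the start), shifted an octave down.
Moving 12 semitones down from G#4 (the size of a perfect octave) reaches G#3.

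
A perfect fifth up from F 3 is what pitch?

Counting five letter names up from F lands on C.
A perfect fifth spans 7 semitones, so from F3 the target pitch is C4.

C 4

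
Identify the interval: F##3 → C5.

F to C spans five letter names (F-G-A-B-C), plus an octave: a twelfth.
The perfect twelfth is 19 semitones; here we have 17, two semitones narrower: doubly diminished.
(Equivalently, a compound doubly diminished fifth: a doubly diminished fifth plus an octave.)

dd12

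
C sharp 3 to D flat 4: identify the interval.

C to D spans two letter names (C-D), plus an octave, so the interval is some kind of ninth.
The major ninth is 14 semitones; here we have 12, two semitones narrower: diminished.

diminished ninth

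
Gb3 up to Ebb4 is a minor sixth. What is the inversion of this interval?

major third

Interval numbers invert to sum to nine: 6 + 3 = 9, so a sixth inverts to a third.
The quality also flips — minor becomes major — giving a major third.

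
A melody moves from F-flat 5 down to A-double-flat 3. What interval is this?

Descending from Fb5 to Abb3 is the same interval as ascending Abb3 to Fb5.
A to F spans six letter names (A-B-C-D-E-F), plus an octave — that makes it a thirteenth of some quality.
Counting semitones, Abb3→Fb5 is 21, which is the major thirteenth.
(Equivalently, a compound major sixth: a major sixth plus an octave.)

major thirteenth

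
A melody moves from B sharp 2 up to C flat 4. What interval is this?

doubly diminished ninth

B to C spans two letter names (B-C), plus an octave — that makes it a ninth of some quality.
The major ninth is 14 semitones; here we have 11, three semitones narrower: doubly diminished.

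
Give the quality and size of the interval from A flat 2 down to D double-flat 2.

Descending from Ab2 to Dbb2 is the same interval as ascending Dbb2 to Ab2.
D to A spans five letter names (D-E-F-G-A), so the interval is some kind of fifth.
Dbb2 to Ab2 spans 8 semitones — one semitone wider than the perfect fifth (7) — giving an augmented fifth.

augmented fifth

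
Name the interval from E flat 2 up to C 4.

E to C spans six letter names (E-F-G-A-B-C), plus an octave, so the interval is some kind of thirteenth.
Eb2 to C4 is 21 semitones, matching the major thirteenth exactly, so the quality is major.
(Equivalently, a compound major sixth: a major sixth plus an octave.)

M13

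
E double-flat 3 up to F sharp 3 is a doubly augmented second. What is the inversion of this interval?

doubly diminished 7th

The rule of nine gives the new number: 9 − 2 = 7, so a second becomes a seventh.
The quality also flips — doubly augmented becomes doubly diminished — giving a doubly diminished seventh.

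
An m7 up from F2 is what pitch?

Counting seven letter names up from F lands on E.
A minor seventh is 10 semitones; 10 semitones up from F2 gives Eb3.

Eb3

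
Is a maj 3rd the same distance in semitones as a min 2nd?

No

A major third spans 4 semitones; a minor second spans 1 semitone. They differ by 3.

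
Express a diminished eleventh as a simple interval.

Subtracting seven from the interval number removes an octave: 11 − 7 = 4.
Quality carries through unchanged, so the simple form is a diminished fourth.

diminished 4th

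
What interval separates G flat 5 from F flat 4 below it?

major 9th

Descending from Gb5 to Fb4 is the same interval as ascending Fb4 to Gb5.
F to G spans two letter names (F-G), plus an octave: a ninth.
Fb4 to Gb5 is 14 semitones, matching the major ninth exactly, so the quality is major.
(Equivalently, a compound major second: a major second plus an octave.)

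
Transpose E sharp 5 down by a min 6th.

Counting six letter names down from E lands on G.
A minor sixth spans 8 semitones, so from E#5 the target pitch is G##4.

G double-sharp 4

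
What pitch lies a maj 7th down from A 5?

B-flat 4

Seven letter names down from A: B.
A major seventh is 11 semitones; 11 semitones down from A5 gives Bb4.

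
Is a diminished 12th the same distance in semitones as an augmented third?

A diminished twelfth spans 18 semitones; an augmented third spans 5 semitones. They differ by 13.

No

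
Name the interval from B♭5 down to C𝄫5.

Descending from Bb5 to Cbb5 is the same interval as ascending Cbb5 to Bb5.
C to B spans seven letter names (C-D-E-F-G-A-B), so the interval is some kind of seventh.
The major seventh is 11 semitones; here we have 12, one semitone wider: augmented.

augmented seventh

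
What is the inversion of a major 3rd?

minor sixth

The rule of nine gives the new number: 9 − 3 = 6, so a third becomes a sixth.
Quality inverts too: major becomes minor. That makes the inversion a minor sixth.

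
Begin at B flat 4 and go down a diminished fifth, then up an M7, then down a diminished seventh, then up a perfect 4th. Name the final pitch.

Down a diminished fifth from Bb4: E4 (6 semitones down).
E4 up a major seventh → D#5 (11 semitones).
Down a diminished seventh from D#5: E##4 (9 semitones down).
E##4 up a perfect fourth → A##4 (5 semitones).

A double-sharp 4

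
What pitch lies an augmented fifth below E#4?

The fifth takes the letter from E down to A.
An augmented fifth spans 8 semitones, so from E#4 the target pitch is A3.

A3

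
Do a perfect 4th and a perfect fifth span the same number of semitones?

A perfect fourth spans 5 semitones; a perfect fifth spans 7 semitones. They differ by 2.

No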